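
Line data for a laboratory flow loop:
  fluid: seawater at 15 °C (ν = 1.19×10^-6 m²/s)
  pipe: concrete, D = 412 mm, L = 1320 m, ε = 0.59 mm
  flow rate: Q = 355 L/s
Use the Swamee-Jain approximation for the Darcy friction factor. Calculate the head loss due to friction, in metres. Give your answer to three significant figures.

h_f ≈ 25.3 m

V = 4Q/(πD²) = 4·0.355/(π·0.412²) = 2.663 m/s
Re = VD/ν = 2.663·0.412/1.19×10^-6 = 9.22×10^5 → turbulent
ε/D = 0.59/412 = 0.00143
Swamee-Jain: f = 0.02181
h_f = f(L/D)V²/(2g) = 0.02181·(1320/0.412)·2.663²/(2·9.81) = 25.26 m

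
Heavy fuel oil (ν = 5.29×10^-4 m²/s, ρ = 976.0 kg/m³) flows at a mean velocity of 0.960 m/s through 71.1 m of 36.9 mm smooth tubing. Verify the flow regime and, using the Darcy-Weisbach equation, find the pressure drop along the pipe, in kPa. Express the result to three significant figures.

Re = VD/ν = 0.960·0.03690/5.29×10^-4 = 67.0 → laminar (Re < 2300)
f = 64/Re = 0.9557
h_f = f(L/D)V²/(2g) = 0.9557·(71.1/0.03690)·0.960²/(2·9.81) = 86.50 m
Δp = ρg·h_f = 976.0·9.81·86.50 = 828.2 kPa

Δp ≈ 828 kPa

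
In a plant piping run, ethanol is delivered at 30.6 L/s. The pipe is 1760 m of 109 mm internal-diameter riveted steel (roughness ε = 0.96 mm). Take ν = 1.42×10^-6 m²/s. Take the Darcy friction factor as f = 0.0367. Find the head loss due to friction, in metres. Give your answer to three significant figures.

V = 4Q/(πD²) = 4·0.0306/(π·0.109²) = 3.279 m/s
h_f = f(L/D)V²/(2g) = 0.03670·(1760/0.109)·3.279²/(2·9.81) = 324.8 m

h_f ≈ 325 m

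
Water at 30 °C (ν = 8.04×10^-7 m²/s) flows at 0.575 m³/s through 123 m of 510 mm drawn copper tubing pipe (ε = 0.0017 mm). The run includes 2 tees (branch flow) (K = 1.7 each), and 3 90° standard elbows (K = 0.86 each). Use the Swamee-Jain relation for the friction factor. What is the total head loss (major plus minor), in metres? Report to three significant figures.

V = 4Q/(πD²) = 2.815 m/s; V²/2g = 0.4038 m
Re = 1.79×10^6, ε/D = 3.33×10^-6 → f = 0.01067 (Swamee-Jain)
Major: h_f = f(L/D)·V²/2g = 0.01067·241.2·0.4038 = 1.039 m
Minor: ΣK = 5.98; h_m = ΣK·V²/2g = 2.415 m
Total H_L = 1.039 + 2.415 = 3.454 m

H_L ≈ 3.45 m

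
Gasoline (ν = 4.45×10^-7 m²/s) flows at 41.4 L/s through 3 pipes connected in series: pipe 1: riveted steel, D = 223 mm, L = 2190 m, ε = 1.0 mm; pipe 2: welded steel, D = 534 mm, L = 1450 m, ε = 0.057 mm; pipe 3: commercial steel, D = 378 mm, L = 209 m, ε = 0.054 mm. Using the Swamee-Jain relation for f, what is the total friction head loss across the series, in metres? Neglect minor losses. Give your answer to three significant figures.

H ≈ 16.8 m

Pipe 1: V = 1.060 m/s, Re = 5.31×10^5, ε/D = 0.00448, f = 0.02968, h_1 = f(L/D)V²/2g = 16.69 m
Pipe 2: V = 0.1849 m/s, Re = 2.22×10^5, ε/D = 1.07×10^-4, f = 0.01619, h_2 = f(L/D)V²/2g = 0.07655 m
Pipe 3: V = 0.3689 m/s, Re = 3.13×10^5, ε/D = 1.43×10^-4, f = 0.01574, h_3 = f(L/D)V²/2g = 0.06038 m
Series → Q common, losses add: H = Σh = 16.83 m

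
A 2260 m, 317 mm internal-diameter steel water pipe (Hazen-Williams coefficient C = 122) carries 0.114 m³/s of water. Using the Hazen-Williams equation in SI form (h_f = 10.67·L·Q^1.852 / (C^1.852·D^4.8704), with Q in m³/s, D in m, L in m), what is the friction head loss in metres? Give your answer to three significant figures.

h_f = 10.67·2260·0.114^1.852 / (122^1.852·0.317^4.8704) = 15.91 m

h_f ≈ 15.9 m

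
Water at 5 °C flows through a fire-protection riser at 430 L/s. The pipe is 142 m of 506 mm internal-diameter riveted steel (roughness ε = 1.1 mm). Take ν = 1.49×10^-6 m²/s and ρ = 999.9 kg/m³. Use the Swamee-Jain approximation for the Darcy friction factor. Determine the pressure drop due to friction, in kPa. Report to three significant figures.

V = 4Q/(πD²) = 4·0.430/(π·0.506²) = 2.138 m/s
Re = VD/ν = 2.138·0.506/1.49×10^-6 = 7.26×10^5 → turbulent
ε/D = 1.1/506 = 0.00217
Swamee-Jain: f = 0.02428
h_f = f(L/D)V²/(2g) = 0.02428·(142/0.506)·2.138²/(2·9.81) = 1.588 m
Δp = ρg·h_f = 999.9·9.81·1.588 = 15.57 kPa

Δp ≈ 15.6 kPa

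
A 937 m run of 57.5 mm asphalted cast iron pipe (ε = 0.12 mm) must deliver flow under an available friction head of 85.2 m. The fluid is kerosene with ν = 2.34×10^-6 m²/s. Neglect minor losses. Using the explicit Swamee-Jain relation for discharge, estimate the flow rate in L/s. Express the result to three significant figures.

Q ≈ 5.08 L/s

Swamee-Jain (Type II): Q = -0.965·√(gD⁵h_f/L)·ln[ε/(3.7D) + √(3.17ν²L/(gD³h_f))]
√(gD⁵h_f/L) = √(9.81·0.0575⁵·85.2/937) = 7.488×10^-4
ε/(3.7D) = 5.64×10^-4; √(3.17ν²L/(gD³h_f)) = 3.20×10^-4
Q = -0.965·7.488×10^-4·ln(8.840×10^-4) = 0.005080 m³/s
Check: V = 1.96 m/s, Re = 4.81×10^4, f = 0.02708, h_f = 86.1 m ≈ 85.2 m ✓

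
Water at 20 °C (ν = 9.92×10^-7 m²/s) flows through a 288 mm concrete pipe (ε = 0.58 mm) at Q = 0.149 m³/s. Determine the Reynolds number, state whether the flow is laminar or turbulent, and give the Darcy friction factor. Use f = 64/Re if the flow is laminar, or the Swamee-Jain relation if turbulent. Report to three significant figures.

Re ≈ 6.64×10^5; turbulent; f ≈ 0.0238

V = 4Q/(πD²) = 2.287 m/s
Re = VD/ν = 2.287·0.288/9.92×10^-7 = 6.64×10^5
Re > 4000 → turbulent; ε/D = 0.00201
Swamee-Jain: f = 0.02384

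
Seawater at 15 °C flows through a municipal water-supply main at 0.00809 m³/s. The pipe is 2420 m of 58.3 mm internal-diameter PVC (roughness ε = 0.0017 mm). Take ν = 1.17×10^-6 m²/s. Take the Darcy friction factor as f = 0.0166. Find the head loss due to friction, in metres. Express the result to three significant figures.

h_f ≈ 323 m

V = 4Q/(πD²) = 4·0.00809/(π·0.0583²) = 3.031 m/s
h_f = f(L/D)V²/(2g) = 0.01660·(2420/0.0583)·3.031²/(2·9.81) = 322.6 m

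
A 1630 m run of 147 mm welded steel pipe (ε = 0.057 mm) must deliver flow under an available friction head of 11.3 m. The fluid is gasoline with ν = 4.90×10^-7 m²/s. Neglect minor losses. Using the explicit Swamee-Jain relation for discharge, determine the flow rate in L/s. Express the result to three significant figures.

Swamee-Jain (Type II): Q = -0.965·√(gD⁵h_f/L)·ln[ε/(3.7D) + √(3.17ν²L/(gD³h_f))]
√(gD⁵h_f/L) = √(9.81·0.147⁵·11.3/1630) = 0.002161
ε/(3.7D) = 1.05×10^-4; √(3.17ν²L/(gD³h_f)) = 5.94×10^-5
Q = -0.965·0.002161·ln(1.642×10^-4) = 0.01817 m³/s
Check: V = 1.07 m/s, Re = 3.21×10^5, f = 0.01755, h_f = 11.4 m ≈ 11.3 m ✓

Q ≈ 18.2 L/s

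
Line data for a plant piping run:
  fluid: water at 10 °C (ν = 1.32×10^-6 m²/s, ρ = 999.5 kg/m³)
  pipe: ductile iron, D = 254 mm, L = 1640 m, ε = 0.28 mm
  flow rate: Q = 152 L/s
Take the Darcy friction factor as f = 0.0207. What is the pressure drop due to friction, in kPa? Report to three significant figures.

Δp ≈ 601 kPa

V = 4Q/(πD²) = 4·0.152/(π·0.254²) = 3.000 m/s
h_f = f(L/D)V²/(2g) = 0.02070·(1640/0.254)·3.000²/(2·9.81) = 61.30 m
Δp = ρg·h_f = 999.5·9.81·61.30 = 601.0 kPa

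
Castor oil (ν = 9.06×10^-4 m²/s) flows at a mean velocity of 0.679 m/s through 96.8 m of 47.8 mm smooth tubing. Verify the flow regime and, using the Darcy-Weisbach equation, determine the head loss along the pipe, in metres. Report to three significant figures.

h_f ≈ 85.0 m

Re = VD/ν = 0.679·0.04780/9.06×10^-4 = 35.8 → laminar (Re < 2300)
f = 64/Re = 1.787
h_f = f(L/D)V²/(2g) = 1.787·(96.8/0.04780)·0.679²/(2·9.81) = 85.02 m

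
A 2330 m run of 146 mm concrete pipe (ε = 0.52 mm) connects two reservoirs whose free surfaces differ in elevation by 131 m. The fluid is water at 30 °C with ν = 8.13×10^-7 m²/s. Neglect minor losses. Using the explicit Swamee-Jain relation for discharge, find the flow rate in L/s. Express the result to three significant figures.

Swamee-Jain (Type II): Q = -0.965·√(gD⁵h_f/L)·ln[ε/(3.7D) + √(3.17ν²L/(gD³h_f))]
√(gD⁵h_f/L) = √(9.81·0.146⁵·131/2330) = 0.006049
ε/(3.7D) = 9.63×10^-4; √(3.17ν²L/(gD³h_f)) = 3.49×10^-5
Q = -0.965·0.006049·ln(9.975×10^-4) = 0.04034 m³/s
Check: V = 2.41 m/s, Re = 4.33×10^5, f = 0.02787, h_f = 132 m ≈ 131 m ✓

Q ≈ 40.3 L/s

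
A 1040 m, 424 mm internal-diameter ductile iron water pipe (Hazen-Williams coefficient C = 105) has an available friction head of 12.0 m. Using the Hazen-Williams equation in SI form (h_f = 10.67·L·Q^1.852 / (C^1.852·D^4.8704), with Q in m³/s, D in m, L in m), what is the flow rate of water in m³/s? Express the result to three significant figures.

Q ≈ 0.275 m³/s

Rearranging: Q = [h_f·C^1.852·D^4.8704 / (10.67·L)]^(1/1.852)
Q = [12.0·105^1.852·0.424^4.8704 / (10.67·1040)]^0.540 = 0.2752 m³/s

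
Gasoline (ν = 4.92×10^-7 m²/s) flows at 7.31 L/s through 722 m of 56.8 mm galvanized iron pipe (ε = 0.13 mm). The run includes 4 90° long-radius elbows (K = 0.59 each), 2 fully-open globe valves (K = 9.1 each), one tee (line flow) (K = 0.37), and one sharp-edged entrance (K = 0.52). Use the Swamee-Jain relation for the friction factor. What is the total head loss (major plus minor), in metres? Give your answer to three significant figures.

H_L ≈ 143 m

V = 4Q/(πD²) = 2.885 m/s; V²/2g = 0.4242 m
Re = 3.33×10^5, ε/D = 0.00229 → f = 0.02492 (Swamee-Jain)
Major: h_f = f(L/D)·V²/2g = 0.02492·12711·0.4242 = 134.4 m
Minor: ΣK = 21.4; h_m = ΣK·V²/2g = 9.099 m
Total H_L = 134.4 + 9.099 = 143.5 m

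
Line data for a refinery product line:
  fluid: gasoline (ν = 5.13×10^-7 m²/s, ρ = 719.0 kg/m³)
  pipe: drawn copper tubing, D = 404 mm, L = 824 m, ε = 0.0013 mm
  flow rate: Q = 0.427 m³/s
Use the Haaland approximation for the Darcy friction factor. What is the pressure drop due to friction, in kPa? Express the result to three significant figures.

Δp ≈ 81.5 kPa

V = 4Q/(πD²) = 4·0.427/(π·0.404²) = 3.331 m/s
Re = VD/ν = 3.331·0.404/5.13×10^-7 = 2.62×10^6 → turbulent
ε/D = 0.0013/404 = 3.22×10^-6
Haaland: f = 0.01002
h_f = f(L/D)V²/(2g) = 0.01002·(824/0.404)·3.331²/(2·9.81) = 11.56 m
Δp = ρg·h_f = 719.0·9.81·11.56 = 81.52 kPa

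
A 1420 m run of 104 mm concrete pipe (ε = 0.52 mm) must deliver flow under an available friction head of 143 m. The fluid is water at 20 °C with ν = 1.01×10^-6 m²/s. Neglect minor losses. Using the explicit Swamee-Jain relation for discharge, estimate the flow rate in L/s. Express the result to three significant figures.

Swamee-Jain (Type II): Q = -0.965·√(gD⁵h_f/L)·ln[ε/(3.7D) + √(3.17ν²L/(gD³h_f))]
√(gD⁵h_f/L) = √(9.81·0.104⁵·143/1420) = 0.003467
ε/(3.7D) = 0.00135; √(3.17ν²L/(gD³h_f)) = 5.39×10^-5
Q = -0.965·0.003467·ln(0.001405) = 0.02197 m³/s
Check: V = 2.59 m/s, Re = 2.66×10^5, f = 0.03087, h_f = 144 m ≈ 143 m ✓

Q ≈ 22.0 L/s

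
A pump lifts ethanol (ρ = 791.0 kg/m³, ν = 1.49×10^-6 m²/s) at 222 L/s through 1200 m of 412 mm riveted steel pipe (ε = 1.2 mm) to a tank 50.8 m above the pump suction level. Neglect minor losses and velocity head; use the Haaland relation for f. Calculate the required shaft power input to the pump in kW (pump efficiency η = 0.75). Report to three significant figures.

P_shaft ≈ 142 kW

V = 4Q/(πD²) = 1.665 m/s; Re = 4.60×10^5; ε/D = 0.00291; f = 0.02627
h_f = f(L/D)V²/2g = 10.81 m
Total head H = z + h_f = 50.8 + 10.81 = 61.61 m
P_hyd = ρgQH = 791.0·9.81·0.222·61.61 = 106.1 kW
P_shaft = P_hyd/η = 106.1/0.75 = 141.5 kW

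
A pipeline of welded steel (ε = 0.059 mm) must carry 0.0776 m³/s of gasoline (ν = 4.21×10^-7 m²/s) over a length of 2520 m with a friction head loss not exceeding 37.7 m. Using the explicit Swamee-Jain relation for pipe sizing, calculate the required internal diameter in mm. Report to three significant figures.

Swamee-Jain (Type III): D = 0.66·[ε^1.25·(LQ²/(gh_f))^4.75 + ν·Q^9.4·(L/(gh_f))^5.2]^0.04
LQ²/(gh_f) = 0.04103; L/(gh_f) = 6.814
Term 1 = ε^1.25·(…)^4.75 = 1.34×10^-12; Term 2 = ν·Q^9.4·(…)^5.2 = 3.33×10^-13
D = 0.66·(1.34×10^-12 + 3.33×10^-13)^0.04 = 0.2231 m = 223 mm
Check: V = 1.99 m/s, Re = 1.05×10^6, f = 0.01539, h_f = 34.9 m ≈ 37.7 m ✓

D ≈ 223 mm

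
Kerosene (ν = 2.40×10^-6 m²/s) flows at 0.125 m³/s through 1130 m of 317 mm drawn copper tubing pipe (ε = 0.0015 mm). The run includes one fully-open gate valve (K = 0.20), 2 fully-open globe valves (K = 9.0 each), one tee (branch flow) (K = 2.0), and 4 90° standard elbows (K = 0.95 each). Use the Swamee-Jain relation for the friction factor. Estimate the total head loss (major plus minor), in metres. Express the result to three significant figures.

H_L ≈ 10.1 m

V = 4Q/(πD²) = 1.584 m/s; V²/2g = 0.1279 m
Re = 2.09×10^5, ε/D = 4.73×10^-6 → f = 0.01544 (Swamee-Jain)
Major: h_f = f(L/D)·V²/2g = 0.01544·3565·0.1279 = 7.037 m
Minor: ΣK = 24.0; h_m = ΣK·V²/2g = 3.068 m
Total H_L = 7.037 + 3.068 = 10.11 m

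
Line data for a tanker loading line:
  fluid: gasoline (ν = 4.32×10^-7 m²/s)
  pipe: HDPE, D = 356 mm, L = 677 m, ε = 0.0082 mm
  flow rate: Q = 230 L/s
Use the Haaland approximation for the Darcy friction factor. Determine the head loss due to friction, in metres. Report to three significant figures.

V = 4Q/(πD²) = 4·0.230/(π·0.356²) = 2.311 m/s
Re = VD/ν = 2.311·0.356/4.32×10^-7 = 1.90×10^6 → turbulent
ε/D = 0.0082/356 = 2.30×10^-5
Haaland: f = 0.01109
h_f = f(L/D)V²/(2g) = 0.01109·(677/0.356)·2.311²/(2·9.81) = 5.737 m

h_f ≈ 5.74 m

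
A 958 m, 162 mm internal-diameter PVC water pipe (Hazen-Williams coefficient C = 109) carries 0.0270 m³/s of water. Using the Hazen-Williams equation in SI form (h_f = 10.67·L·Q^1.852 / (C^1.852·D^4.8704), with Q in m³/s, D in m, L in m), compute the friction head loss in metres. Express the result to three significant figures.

h_f ≈ 15.2 m

h_f = 10.67·958·0.0270^1.852 / (109^1.852·0.162^4.8704) = 15.17 m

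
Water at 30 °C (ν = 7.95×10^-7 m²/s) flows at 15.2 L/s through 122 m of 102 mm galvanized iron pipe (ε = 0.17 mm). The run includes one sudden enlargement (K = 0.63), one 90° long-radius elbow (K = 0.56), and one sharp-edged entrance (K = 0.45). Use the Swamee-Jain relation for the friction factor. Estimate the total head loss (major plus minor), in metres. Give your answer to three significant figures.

V = 4Q/(πD²) = 1.860 m/s; V²/2g = 0.1764 m
Re = 2.39×10^5, ε/D = 0.00167 → f = 0.02334 (Swamee-Jain)
Major: h_f = f(L/D)·V²/2g = 0.02334·1196·0.1764 = 4.923 m
Minor: ΣK = 1.64; h_m = ΣK·V²/2g = 0.2892 m
Total H_L = 4.923 + 0.2892 = 5.212 m

H_L ≈ 5.21 m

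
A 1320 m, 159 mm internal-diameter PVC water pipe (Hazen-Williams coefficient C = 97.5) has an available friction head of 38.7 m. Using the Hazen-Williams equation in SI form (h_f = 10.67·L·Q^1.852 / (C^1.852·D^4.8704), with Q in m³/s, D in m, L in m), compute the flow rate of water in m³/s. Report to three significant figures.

Rearranging: Q = [h_f·C^1.852·D^4.8704 / (10.67·L)]^(1/1.852)
Q = [38.7·97.5^1.852·0.159^4.8704 / (10.67·1320)]^0.540 = 0.03206 m³/s

Q ≈ 0.0321 m³/s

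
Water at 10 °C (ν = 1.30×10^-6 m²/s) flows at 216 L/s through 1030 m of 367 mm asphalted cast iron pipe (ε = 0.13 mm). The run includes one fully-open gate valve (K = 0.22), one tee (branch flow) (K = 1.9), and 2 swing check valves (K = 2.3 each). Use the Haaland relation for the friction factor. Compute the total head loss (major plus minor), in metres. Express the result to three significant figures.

V = 4Q/(πD²) = 2.042 m/s; V²/2g = 0.2125 m
Re = 5.76×10^5, ε/D = 3.54×10^-4 → f = 0.01645 (Haaland)
Major: h_f = f(L/D)·V²/2g = 0.01645·2807·0.2125 = 9.809 m
Minor: ΣK = 6.72; h_m = ΣK·V²/2g = 1.428 m
Total H_L = 9.809 + 1.428 = 11.24 m

H_L ≈ 11.2 m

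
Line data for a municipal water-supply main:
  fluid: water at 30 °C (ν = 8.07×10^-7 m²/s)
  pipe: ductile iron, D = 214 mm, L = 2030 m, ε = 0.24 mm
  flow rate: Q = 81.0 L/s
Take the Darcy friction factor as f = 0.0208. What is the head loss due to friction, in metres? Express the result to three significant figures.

h_f ≈ 51.0 m

V = 4Q/(πD²) = 4·0.0810/(π·0.214²) = 2.252 m/s
h_f = f(L/D)V²/(2g) = 0.02080·(2030/0.214)·2.252²/(2·9.81) = 51.00 m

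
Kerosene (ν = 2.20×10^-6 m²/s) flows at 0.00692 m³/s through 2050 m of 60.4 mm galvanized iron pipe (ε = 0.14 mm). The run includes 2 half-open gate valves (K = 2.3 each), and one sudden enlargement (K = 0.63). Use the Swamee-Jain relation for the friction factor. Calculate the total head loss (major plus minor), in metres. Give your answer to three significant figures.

H_L ≈ 273 m

V = 4Q/(πD²) = 2.415 m/s; V²/2g = 0.2973 m
Re = 6.63×10^4, ε/D = 0.00232 → f = 0.02686 (Swamee-Jain)
Major: h_f = f(L/D)·V²/2g = 0.02686·33940·0.2973 = 271.0 m
Minor: ΣK = 5.23; h_m = ΣK·V²/2g = 1.555 m
Total H_L = 271.0 + 1.555 = 272.5 m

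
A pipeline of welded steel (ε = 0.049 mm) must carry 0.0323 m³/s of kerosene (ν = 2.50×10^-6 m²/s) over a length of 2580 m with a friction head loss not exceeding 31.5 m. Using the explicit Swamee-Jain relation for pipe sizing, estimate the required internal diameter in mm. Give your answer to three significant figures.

Swamee-Jain (Type III): D = 0.66·[ε^1.25·(LQ²/(gh_f))^4.75 + ν·Q^9.4·(L/(gh_f))^5.2]^0.04
LQ²/(gh_f) = 0.008711; L/(gh_f) = 8.349
Term 1 = ε^1.25·(…)^4.75 = 6.73×10^-16; Term 2 = ν·Q^9.4·(…)^5.2 = 1.50×10^-15
D = 0.66·(6.73×10^-16 + 1.50×10^-15)^0.04 = 0.1710 m = 171 mm
Check: V = 1.41 m/s, Re = 9.62×10^4, f = 0.01955, h_f = 29.7 m ≈ 31.5 m ✓

D ≈ 171 mm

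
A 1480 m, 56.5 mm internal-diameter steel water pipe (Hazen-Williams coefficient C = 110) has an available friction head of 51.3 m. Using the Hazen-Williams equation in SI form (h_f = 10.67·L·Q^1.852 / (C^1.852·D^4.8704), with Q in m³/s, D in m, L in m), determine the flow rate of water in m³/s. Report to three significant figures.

Rearranging: Q = [h_f·C^1.852·D^4.8704 / (10.67·L)]^(1/1.852)
Q = [51.3·110^1.852·0.0565^4.8704 / (10.67·1480)]^0.540 = 0.002606 m³/s

Q ≈ 0.00261 m³/s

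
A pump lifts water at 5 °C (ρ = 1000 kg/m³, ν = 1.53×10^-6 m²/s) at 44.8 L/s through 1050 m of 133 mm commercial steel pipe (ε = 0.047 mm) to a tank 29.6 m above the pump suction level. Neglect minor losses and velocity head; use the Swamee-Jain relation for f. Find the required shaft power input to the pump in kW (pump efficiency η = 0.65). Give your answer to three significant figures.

P_shaft ≈ 69.6 kW

V = 4Q/(πD²) = 3.225 m/s; Re = 2.80×10^5; ε/D = 3.53×10^-4; f = 0.01753
h_f = f(L/D)V²/2g = 73.34 m
Total head H = z + h_f = 29.6 + 73.34 = 102.9 m
P_hyd = ρgQH = 1000·9.81·0.0448·102.9 = 45.24 kW
P_shaft = P_hyd/η = 45.24/0.65 = 69.60 kW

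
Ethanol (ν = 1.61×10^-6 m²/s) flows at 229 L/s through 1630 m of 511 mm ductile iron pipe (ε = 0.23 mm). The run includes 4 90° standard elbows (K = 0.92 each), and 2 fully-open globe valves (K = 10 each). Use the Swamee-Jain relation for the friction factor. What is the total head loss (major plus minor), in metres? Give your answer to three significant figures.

H_L ≈ 5.12 m

V = 4Q/(πD²) = 1.117 m/s; V²/2g = 0.06355 m
Re = 3.54×10^5, ε/D = 4.50×10^-4 → f = 0.01782 (Swamee-Jain)
Major: h_f = f(L/D)·V²/2g = 0.01782·3190·0.06355 = 3.613 m
Minor: ΣK = 23.7; h_m = ΣK·V²/2g = 1.505 m
Total H_L = 3.613 + 1.505 = 5.118 m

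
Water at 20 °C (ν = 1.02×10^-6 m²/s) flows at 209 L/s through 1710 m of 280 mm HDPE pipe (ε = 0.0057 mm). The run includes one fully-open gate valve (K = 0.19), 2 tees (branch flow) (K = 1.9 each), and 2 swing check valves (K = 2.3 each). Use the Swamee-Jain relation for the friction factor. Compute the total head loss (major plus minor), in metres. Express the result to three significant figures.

V = 4Q/(πD²) = 3.394 m/s; V²/2g = 0.5872 m
Re = 9.32×10^5, ε/D = 2.04×10^-5 → f = 0.01221 (Swamee-Jain)
Major: h_f = f(L/D)·V²/2g = 0.01221·6107·0.5872 = 43.78 m
Minor: ΣK = 8.59; h_m = ΣK·V²/2g = 5.044 m
Total H_L = 43.78 + 5.044 = 48.83 m

H_L ≈ 48.8 m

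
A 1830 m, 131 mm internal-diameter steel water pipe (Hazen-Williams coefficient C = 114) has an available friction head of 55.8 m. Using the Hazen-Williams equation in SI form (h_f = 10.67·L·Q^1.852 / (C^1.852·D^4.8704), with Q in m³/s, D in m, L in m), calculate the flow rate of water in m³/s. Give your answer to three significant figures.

Q ≈ 0.0230 m³/s

Rearranging: Q = [h_f·C^1.852·D^4.8704 / (10.67·L)]^(1/1.852)
Q = [55.8·114^1.852·0.131^4.8704 / (10.67·1830)]^0.540 = 0.02301 m³/s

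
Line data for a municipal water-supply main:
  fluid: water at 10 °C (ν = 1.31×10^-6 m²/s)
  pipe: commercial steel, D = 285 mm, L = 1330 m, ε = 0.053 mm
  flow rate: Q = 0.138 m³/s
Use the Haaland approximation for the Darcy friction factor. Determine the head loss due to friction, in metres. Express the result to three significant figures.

h_f ≈ 17.0 m

V = 4Q/(πD²) = 4·0.138/(π·0.285²) = 2.163 m/s
Re = VD/ν = 2.163·0.285/1.31×10^-6 = 4.71×10^5 → turbulent
ε/D = 0.053/285 = 1.86×10^-4
Haaland: f = 0.01524
h_f = f(L/D)V²/(2g) = 0.01524·(1330/0.285)·2.163²/(2·9.81) = 16.96 m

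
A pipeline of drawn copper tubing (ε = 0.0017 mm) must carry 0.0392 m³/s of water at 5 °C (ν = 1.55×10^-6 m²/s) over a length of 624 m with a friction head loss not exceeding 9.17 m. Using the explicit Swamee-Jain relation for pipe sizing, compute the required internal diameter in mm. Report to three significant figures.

Swamee-Jain (Type III): D = 0.66·[ε^1.25·(LQ²/(gh_f))^4.75 + ν·Q^9.4·(L/(gh_f))^5.2]^0.04
LQ²/(gh_f) = 0.01066; L/(gh_f) = 6.937
Term 1 = ε^1.25·(…)^4.75 = 2.63×10^-17; Term 2 = ν·Q^9.4·(…)^5.2 = 2.19×10^-15
D = 0.66·(2.63×10^-17 + 2.19×10^-15)^0.04 = 0.1712 m = 171 mm
Check: V = 1.70 m/s, Re = 1.88×10^5, f = 0.01581, h_f = 8.53 m ≈ 9.17 m ✓

D ≈ 171 mm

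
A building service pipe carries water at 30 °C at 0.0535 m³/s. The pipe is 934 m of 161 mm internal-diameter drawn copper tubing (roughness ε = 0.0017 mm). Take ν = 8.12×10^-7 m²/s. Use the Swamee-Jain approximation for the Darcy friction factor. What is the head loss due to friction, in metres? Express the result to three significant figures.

h_f ≈ 26.9 m

V = 4Q/(πD²) = 4·0.0535/(π·0.161²) = 2.628 m/s
Re = VD/ν = 2.628·0.161/8.12×10^-7 = 5.21×10^5 → turbulent
ε/D = 0.0017/161 = 1.06×10^-5
Swamee-Jain: f = 0.01317
h_f = f(L/D)V²/(2g) = 0.01317·(934/0.161)·2.628²/(2·9.81) = 26.89 m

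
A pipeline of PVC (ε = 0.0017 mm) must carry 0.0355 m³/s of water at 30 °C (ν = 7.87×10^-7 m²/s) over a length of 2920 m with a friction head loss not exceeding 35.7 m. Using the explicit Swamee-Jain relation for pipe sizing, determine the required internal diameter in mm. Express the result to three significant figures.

Swamee-Jain (Type III): D = 0.66·[ε^1.25·(LQ²/(gh_f))^4.75 + ν·Q^9.4·(L/(gh_f))^5.2]^0.04
LQ²/(gh_f) = 0.01051; L/(gh_f) = 8.338
Term 1 = ε^1.25·(…)^4.75 = 2.46×10^-17; Term 2 = ν·Q^9.4·(…)^5.2 = 1.14×10^-15
D = 0.66·(2.46×10^-17 + 1.14×10^-15)^0.04 = 0.1668 m = 167 mm
Check: V = 1.62 m/s, Re = 3.44×10^5, f = 0.01414, h_f = 33.3 m ≈ 35.7 m ✓

D ≈ 167 mm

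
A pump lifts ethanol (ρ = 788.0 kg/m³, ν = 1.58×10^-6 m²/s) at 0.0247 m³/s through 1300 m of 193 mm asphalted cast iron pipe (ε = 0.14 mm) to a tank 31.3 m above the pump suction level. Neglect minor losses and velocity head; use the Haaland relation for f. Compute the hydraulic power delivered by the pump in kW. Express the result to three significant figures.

V = 4Q/(πD²) = 0.8443 m/s; Re = 1.03×10^5; ε/D = 7.25×10^-4; f = 0.02090
h_f = f(L/D)V²/2g = 5.114 m
Total head H = z + h_f = 31.3 + 5.114 = 36.41 m
P_hyd = ρgQH = 788.0·9.81·0.0247·36.41 = 6.953 kW

P_hyd ≈ 6.95 kW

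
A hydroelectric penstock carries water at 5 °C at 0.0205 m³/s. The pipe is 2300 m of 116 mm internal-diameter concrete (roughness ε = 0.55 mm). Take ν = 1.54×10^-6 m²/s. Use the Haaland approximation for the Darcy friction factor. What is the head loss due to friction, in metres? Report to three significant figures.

h_f ≈ 116 m

V = 4Q/(πD²) = 4·0.0205/(π·0.116²) = 1.940 m/s
Re = VD/ν = 1.940·0.116/1.54×10^-6 = 1.46×10^5 → turbulent
ε/D = 0.55/116 = 0.00474
Haaland: f = 0.03055
h_f = f(L/D)V²/(2g) = 0.03055·(2300/0.116)·1.940²/(2·9.81) = 116.2 m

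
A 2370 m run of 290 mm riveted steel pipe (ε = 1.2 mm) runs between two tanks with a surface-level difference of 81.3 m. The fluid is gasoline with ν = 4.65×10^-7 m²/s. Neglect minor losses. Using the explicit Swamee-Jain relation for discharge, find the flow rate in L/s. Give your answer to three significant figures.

Q ≈ 172 L/s

Swamee-Jain (Type II): Q = -0.965·√(gD⁵h_f/L)·ln[ε/(3.7D) + √(3.17ν²L/(gD³h_f))]
√(gD⁵h_f/L) = √(9.81·0.290⁵·81.3/2370) = 0.02627
ε/(3.7D) = 0.00112; √(3.17ν²L/(gD³h_f)) = 9.14×10^-6
Q = -0.965·0.02627·ln(0.001127) = 0.1721 m³/s
Check: V = 2.61 m/s, Re = 1.62×10^6, f = 0.02881, h_f = 81.5 m ≈ 81.3 m ✓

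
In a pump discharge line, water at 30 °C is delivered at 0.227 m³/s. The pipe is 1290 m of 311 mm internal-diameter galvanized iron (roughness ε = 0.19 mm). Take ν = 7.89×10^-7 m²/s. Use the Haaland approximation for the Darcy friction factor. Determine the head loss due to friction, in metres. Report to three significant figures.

V = 4Q/(πD²) = 4·0.227/(π·0.311²) = 2.988 m/s
Re = VD/ν = 2.988·0.311/7.89×10^-7 = 1.18×10^6 → turbulent
ε/D = 0.19/311 = 6.11×10^-4
Haaland: f = 0.01784
h_f = f(L/D)V²/(2g) = 0.01784·(1290/0.311)·2.988²/(2·9.81) = 33.67 m

h_f ≈ 33.7 m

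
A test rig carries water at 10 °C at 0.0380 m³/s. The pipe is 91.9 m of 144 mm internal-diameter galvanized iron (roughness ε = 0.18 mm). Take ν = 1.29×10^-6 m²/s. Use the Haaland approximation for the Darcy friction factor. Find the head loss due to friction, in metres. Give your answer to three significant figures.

V = 4Q/(πD²) = 4·0.0380/(π·0.144²) = 2.333 m/s
Re = VD/ν = 2.333·0.144/1.29×10^-6 = 2.60×10^5 → turbulent
ε/D = 0.18/144 = 0.00125
Haaland: f = 0.02162
h_f = f(L/D)V²/(2g) = 0.02162·(91.9/0.144)·2.333²/(2·9.81) = 3.829 m

h_f ≈ 3.83 m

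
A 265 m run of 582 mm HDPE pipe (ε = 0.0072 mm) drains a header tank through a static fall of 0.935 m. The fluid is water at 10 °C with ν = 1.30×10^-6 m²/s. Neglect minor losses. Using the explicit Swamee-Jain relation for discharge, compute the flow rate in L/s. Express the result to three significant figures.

Q ≈ 481 L/s

Swamee-Jain (Type II): Q = -0.965·√(gD⁵h_f/L)·ln[ε/(3.7D) + √(3.17ν²L/(gD³h_f))]
√(gD⁵h_f/L) = √(9.81·0.582⁵·0.935/265) = 0.04808
ε/(3.7D) = 3.34×10^-6; √(3.17ν²L/(gD³h_f)) = 2.80×10^-5
Q = -0.965·0.04808·ln(3.136×10^-5) = 0.4811 m³/s
Check: V = 1.81 m/s, Re = 8.10×10^5, f = 0.01230, h_f = 0.933 m ≈ 0.935 m ✓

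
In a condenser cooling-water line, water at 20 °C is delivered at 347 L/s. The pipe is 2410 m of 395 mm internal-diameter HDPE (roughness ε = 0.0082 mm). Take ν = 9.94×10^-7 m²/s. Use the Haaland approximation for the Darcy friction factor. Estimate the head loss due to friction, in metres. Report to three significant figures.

h_f ≈ 29.4 m

V = 4Q/(πD²) = 4·0.347/(π·0.395²) = 2.832 m/s
Re = VD/ν = 2.832·0.395/9.94×10^-7 = 1.13×10^6 → turbulent
ε/D = 0.0082/395 = 2.08×10^-5
Haaland: f = 0.01178
h_f = f(L/D)V²/(2g) = 0.01178·(2410/0.395)·2.832²/(2·9.81) = 29.38 m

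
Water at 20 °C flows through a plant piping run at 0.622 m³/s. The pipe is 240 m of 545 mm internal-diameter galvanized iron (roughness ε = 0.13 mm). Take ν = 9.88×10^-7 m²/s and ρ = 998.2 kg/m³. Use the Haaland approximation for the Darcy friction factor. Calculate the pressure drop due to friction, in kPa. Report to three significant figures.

V = 4Q/(πD²) = 4·0.622/(π·0.545²) = 2.666 m/s
Re = VD/ν = 2.666·0.545/9.88×10^-7 = 1.47×10^6 → turbulent
ε/D = 0.13/545 = 2.39×10^-4
Haaland: f = 0.01479
h_f = f(L/D)V²/(2g) = 0.01479·(240/0.545)·2.666²/(2·9.81) = 2.359 m
Δp = ρg·h_f = 998.2·9.81·2.359 = 23.10 kPa

Δp ≈ 23.1 kPa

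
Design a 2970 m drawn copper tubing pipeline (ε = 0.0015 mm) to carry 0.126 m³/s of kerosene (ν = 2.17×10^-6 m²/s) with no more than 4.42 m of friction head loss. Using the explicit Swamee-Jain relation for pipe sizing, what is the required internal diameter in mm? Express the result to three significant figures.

D ≈ 433 mm

Swamee-Jain (Type III): D = 0.66·[ε^1.25·(LQ²/(gh_f))^4.75 + ν·Q^9.4·(L/(gh_f))^5.2]^0.04
LQ²/(gh_f) = 1.087; L/(gh_f) = 68.50
Term 1 = ε^1.25·(…)^4.75 = 7.82×10^-8; Term 2 = ν·Q^9.4·(…)^5.2 = 2.66×10^-5
D = 0.66·(7.82×10^-8 + 2.66×10^-5)^0.04 = 0.4331 m = 433 mm
Check: V = 0.855 m/s, Re = 1.71×10^5, f = 0.01605, h_f = 4.10 m ≈ 4.42 m ✓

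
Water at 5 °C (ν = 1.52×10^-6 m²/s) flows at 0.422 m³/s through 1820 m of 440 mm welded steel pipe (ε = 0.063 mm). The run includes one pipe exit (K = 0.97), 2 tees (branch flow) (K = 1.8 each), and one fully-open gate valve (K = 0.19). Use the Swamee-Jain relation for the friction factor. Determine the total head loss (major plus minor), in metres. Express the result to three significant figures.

H_L ≈ 25.1 m

V = 4Q/(πD²) = 2.775 m/s; V²/2g = 0.3926 m
Re = 8.03×10^5, ε/D = 1.43×10^-4 → f = 0.01433 (Swamee-Jain)
Major: h_f = f(L/D)·V²/2g = 0.01433·4136·0.3926 = 23.27 m
Minor: ΣK = 4.76; h_m = ΣK·V²/2g = 1.869 m
Total H_L = 23.27 + 1.869 = 25.14 m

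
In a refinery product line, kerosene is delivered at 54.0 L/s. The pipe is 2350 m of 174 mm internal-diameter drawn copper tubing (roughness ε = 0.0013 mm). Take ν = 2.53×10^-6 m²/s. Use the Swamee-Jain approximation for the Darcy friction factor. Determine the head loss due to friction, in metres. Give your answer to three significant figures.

h_f ≈ 58.1 m

V = 4Q/(πD²) = 4·0.0540/(π·0.174²) = 2.271 m/s
Re = VD/ν = 2.271·0.174/2.53×10^-6 = 1.56×10^5 → turbulent
ε/D = 0.0013/174 = 7.47×10^-6
Swamee-Jain: f = 0.01637
h_f = f(L/D)V²/(2g) = 0.01637·(2350/0.174)·2.271²/(2·9.81) = 58.11 m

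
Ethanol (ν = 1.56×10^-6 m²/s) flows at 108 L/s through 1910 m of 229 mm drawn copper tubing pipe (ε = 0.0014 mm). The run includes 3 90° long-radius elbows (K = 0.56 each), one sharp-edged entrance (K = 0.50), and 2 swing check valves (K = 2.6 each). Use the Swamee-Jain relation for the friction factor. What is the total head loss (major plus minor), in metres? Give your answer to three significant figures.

V = 4Q/(πD²) = 2.622 m/s; V²/2g = 0.3505 m
Re = 3.85×10^5, ε/D = 6.11×10^-6 → f = 0.01381 (Swamee-Jain)
Major: h_f = f(L/D)·V²/2g = 0.01381·8341·0.3505 = 40.36 m
Minor: ΣK = 7.38; h_m = ΣK·V²/2g = 2.586 m
Total H_L = 40.36 + 2.586 = 42.95 m

H_L ≈ 43.0 m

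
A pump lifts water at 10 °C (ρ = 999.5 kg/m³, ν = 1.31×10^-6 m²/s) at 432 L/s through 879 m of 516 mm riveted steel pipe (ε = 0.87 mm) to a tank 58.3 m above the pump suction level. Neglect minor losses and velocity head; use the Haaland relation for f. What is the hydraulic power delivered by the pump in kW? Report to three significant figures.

P_hyd ≈ 283 kW

V = 4Q/(πD²) = 2.066 m/s; Re = 8.14×10^5; ε/D = 0.00169; f = 0.02266
h_f = f(L/D)V²/2g = 8.397 m
Total head H = z + h_f = 58.3 + 8.397 = 66.70 m
P_hyd = ρgQH = 999.5·9.81·0.432·66.70 = 282.5 kW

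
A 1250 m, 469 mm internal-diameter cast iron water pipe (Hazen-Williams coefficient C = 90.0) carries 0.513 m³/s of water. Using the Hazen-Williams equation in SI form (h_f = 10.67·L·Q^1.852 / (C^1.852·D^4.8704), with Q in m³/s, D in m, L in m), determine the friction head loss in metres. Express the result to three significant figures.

h_f = 10.67·1250·0.513^1.852 / (90.0^1.852·0.469^4.8704) = 37.19 m

h_f ≈ 37.2 m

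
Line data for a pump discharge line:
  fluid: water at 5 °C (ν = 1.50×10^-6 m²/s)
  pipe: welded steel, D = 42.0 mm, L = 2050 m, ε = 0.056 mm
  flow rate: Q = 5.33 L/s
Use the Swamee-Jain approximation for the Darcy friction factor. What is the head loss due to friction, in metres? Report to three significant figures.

V = 4Q/(πD²) = 4·0.00533/(π·0.0420²) = 3.847 m/s
Re = VD/ν = 3.847·0.0420/1.50×10^-6 = 1.08×10^5 → turbulent
ε/D = 0.056/42.0 = 0.00133
Swamee-Jain: f = 0.02330
h_f = f(L/D)V²/(2g) = 0.02330·(2050/0.0420)·3.847²/(2·9.81) = 857.9 m

h_f ≈ 858 m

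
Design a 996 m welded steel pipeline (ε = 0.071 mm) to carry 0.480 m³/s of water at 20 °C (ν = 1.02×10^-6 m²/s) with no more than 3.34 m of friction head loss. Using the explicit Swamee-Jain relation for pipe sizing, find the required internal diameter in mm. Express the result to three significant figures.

Swamee-Jain (Type III): D = 0.66·[ε^1.25·(LQ²/(gh_f))^4.75 + ν·Q^9.4·(L/(gh_f))^5.2]^0.04
LQ²/(gh_f) = 7.004; L/(gh_f) = 30.40
Term 1 = ε^1.25·(…)^4.75 = 0.0675; Term 2 = ν·Q^9.4·(…)^5.2 = 0.0529
D = 0.66·(0.0675 + 0.0529)^0.04 = 0.6064 m = 606 mm
Check: V = 1.66 m/s, Re = 9.88×10^5, f = 0.01377, h_f = 3.18 m ≈ 3.34 m ✓

D ≈ 606 mm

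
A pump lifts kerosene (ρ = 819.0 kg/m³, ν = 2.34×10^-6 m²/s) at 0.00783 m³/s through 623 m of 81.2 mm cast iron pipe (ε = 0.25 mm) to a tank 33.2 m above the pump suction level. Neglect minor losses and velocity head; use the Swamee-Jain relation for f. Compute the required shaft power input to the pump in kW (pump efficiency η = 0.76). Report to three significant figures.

V = 4Q/(πD²) = 1.512 m/s; Re = 5.25×10^4; ε/D = 0.00308; f = 0.02898
h_f = f(L/D)V²/2g = 25.91 m
Total head H = z + h_f = 33.2 + 25.91 = 59.11 m
P_hyd = ρgQH = 819.0·9.81·0.00783·59.11 = 3.719 kW
P_shaft = P_hyd/η = 3.719/0.76 = 4.893 kW

P_shaft ≈ 4.89 kW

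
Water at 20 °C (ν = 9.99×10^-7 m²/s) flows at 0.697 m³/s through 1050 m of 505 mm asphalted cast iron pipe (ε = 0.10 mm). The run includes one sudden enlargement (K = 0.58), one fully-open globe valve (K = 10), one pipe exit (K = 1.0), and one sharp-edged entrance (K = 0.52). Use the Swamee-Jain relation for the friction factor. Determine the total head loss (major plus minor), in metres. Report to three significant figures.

H_L ≈ 25.9 m

V = 4Q/(πD²) = 3.480 m/s; V²/2g = 0.6172 m
Re = 1.76×10^6, ε/D = 1.98×10^-4 → f = 0.01436 (Swamee-Jain)
Major: h_f = f(L/D)·V²/2g = 0.01436·2079·0.6172 = 18.43 m
Minor: ΣK = 12.1; h_m = ΣK·V²/2g = 7.468 m
Total H_L = 18.43 + 7.468 = 25.90 m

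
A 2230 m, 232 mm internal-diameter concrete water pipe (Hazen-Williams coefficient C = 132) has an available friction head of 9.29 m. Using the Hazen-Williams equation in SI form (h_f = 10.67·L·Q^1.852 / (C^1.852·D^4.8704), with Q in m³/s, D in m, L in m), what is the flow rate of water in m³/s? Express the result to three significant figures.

Rearranging: Q = [h_f·C^1.852·D^4.8704 / (10.67·L)]^(1/1.852)
Q = [9.29·132^1.852·0.232^4.8704 / (10.67·2230)]^0.540 = 0.04088 m³/s

Q ≈ 0.0409 m³/s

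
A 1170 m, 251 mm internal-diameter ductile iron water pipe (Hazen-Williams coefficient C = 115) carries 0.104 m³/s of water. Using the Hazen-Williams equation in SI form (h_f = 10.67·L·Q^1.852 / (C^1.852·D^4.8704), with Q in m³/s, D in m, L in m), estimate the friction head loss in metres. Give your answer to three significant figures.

h_f ≈ 24.2 m

h_f = 10.67·1170·0.104^1.852 / (115^1.852·0.251^4.8704) = 24.17 m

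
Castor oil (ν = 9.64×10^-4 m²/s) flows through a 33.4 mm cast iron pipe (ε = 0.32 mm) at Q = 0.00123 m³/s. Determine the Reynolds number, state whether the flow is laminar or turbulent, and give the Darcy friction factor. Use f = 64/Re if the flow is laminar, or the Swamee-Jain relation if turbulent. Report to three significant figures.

V = 4Q/(πD²) = 1.404 m/s
Re = VD/ν = 1.404·0.0334/9.64×10^-4 = 48.6
Re < 2300 → laminar → f = 64/Re = 1.316

Re ≈ 48.6; laminar; f = 64/Re ≈ 1.32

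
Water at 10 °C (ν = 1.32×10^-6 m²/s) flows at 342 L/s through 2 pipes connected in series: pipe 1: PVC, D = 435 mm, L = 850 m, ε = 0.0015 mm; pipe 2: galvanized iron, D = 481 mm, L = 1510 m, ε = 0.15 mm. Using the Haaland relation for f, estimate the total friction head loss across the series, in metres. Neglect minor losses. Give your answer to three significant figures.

Pipe 1: V = 2.301 m/s, Re = 7.58×10^5, ε/D = 3.45×10^-6, f = 0.01219, h_1 = f(L/D)V²/2g = 6.430 m
Pipe 2: V = 1.882 m/s, Re = 6.86×10^5, ε/D = 3.12×10^-4, f = 0.01596, h_2 = f(L/D)V²/2g = 9.049 m
Series → Q common, losses add: H = Σh = 15.48 m

H ≈ 15.5 m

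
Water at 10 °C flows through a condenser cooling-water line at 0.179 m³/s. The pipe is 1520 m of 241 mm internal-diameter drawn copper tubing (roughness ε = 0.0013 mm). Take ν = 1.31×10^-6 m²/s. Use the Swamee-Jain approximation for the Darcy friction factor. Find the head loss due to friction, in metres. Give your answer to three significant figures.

V = 4Q/(πD²) = 4·0.179/(π·0.241²) = 3.924 m/s
Re = VD/ν = 3.924·0.241/1.31×10^-6 = 7.22×10^5 → turbulent
ε/D = 0.0013/241 = 5.39×10^-6
Swamee-Jain: f = 0.01238
h_f = f(L/D)V²/(2g) = 0.01238·(1520/0.241)·3.924²/(2·9.81) = 61.28 m

h_f ≈ 61.3 m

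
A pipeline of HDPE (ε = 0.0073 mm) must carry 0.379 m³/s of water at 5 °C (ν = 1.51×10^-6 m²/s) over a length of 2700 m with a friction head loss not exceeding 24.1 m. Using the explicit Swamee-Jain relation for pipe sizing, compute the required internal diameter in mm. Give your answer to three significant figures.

D ≈ 446 mm

Swamee-Jain (Type III): D = 0.66·[ε^1.25·(LQ²/(gh_f))^4.75 + ν·Q^9.4·(L/(gh_f))^5.2]^0.04
LQ²/(gh_f) = 1.640; L/(gh_f) = 11.42
Term 1 = ε^1.25·(…)^4.75 = 3.98×10^-6; Term 2 = ν·Q^9.4·(…)^5.2 = 5.23×10^-5
D = 0.66·(3.98×10^-6 + 5.23×10^-5)^0.04 = 0.4462 m = 446 mm
Check: V = 2.42 m/s, Re = 7.16×10^5, f = 0.01261, h_f = 22.8 m ≈ 24.1 m ✓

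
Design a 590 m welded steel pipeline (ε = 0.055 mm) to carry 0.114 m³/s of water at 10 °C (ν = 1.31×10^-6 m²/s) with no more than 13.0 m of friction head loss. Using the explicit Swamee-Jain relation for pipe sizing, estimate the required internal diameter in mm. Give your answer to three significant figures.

Swamee-Jain (Type III): D = 0.66·[ε^1.25·(LQ²/(gh_f))^4.75 + ν·Q^9.4·(L/(gh_f))^5.2]^0.04
LQ²/(gh_f) = 0.06012; L/(gh_f) = 4.626
Term 1 = ε^1.25·(…)^4.75 = 7.52×10^-12; Term 2 = ν·Q^9.4·(…)^5.2 = 5.15×10^-12
D = 0.66·(7.52×10^-12 + 5.15×10^-12)^0.04 = 0.2419 m = 242 mm
Check: V = 2.48 m/s, Re = 4.58×10^5, f = 0.01588, h_f = 12.1 m ≈ 13.0 m ✓

D ≈ 242 mm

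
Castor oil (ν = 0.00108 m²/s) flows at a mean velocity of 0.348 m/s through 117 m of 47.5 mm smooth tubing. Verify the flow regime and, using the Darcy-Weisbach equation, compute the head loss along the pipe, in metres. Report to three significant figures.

h_f ≈ 63.6 m

Re = VD/ν = 0.348·0.04750/0.00108 = 15.3 → laminar (Re < 2300)
f = 64/Re = 4.181
h_f = f(L/D)V²/(2g) = 4.181·(117/0.04750)·0.348²/(2·9.81) = 63.57 m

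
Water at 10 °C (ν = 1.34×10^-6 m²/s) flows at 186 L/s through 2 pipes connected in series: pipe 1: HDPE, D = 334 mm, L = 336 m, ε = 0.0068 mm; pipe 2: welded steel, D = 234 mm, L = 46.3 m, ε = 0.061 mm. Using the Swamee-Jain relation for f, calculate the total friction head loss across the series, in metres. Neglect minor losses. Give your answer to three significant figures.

Pipe 1: V = 2.123 m/s, Re = 5.29×10^5, ε/D = 2.04×10^-5, f = 0.01329, h_1 = f(L/D)V²/2g = 3.071 m
Pipe 2: V = 4.325 m/s, Re = 7.55×10^5, ε/D = 2.61×10^-4, f = 0.01562, h_2 = f(L/D)V²/2g = 2.947 m
Series → Q common, losses add: H = Σh = 6.018 m

H ≈ 6.02 m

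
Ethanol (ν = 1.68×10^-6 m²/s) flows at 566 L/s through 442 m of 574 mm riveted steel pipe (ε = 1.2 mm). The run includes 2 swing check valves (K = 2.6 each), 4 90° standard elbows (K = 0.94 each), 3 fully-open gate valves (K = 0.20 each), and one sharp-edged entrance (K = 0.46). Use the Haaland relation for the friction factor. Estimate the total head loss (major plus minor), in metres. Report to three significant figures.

H_L ≈ 6.94 m

V = 4Q/(πD²) = 2.187 m/s; V²/2g = 0.2438 m
Re = 7.47×10^5, ε/D = 0.00209 → f = 0.02396 (Haaland)
Major: h_f = f(L/D)·V²/2g = 0.02396·770.0·0.2438 = 4.498 m
Minor: ΣK = 10.0; h_m = ΣK·V²/2g = 2.443 m
Total H_L = 4.498 + 2.443 = 6.942 m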